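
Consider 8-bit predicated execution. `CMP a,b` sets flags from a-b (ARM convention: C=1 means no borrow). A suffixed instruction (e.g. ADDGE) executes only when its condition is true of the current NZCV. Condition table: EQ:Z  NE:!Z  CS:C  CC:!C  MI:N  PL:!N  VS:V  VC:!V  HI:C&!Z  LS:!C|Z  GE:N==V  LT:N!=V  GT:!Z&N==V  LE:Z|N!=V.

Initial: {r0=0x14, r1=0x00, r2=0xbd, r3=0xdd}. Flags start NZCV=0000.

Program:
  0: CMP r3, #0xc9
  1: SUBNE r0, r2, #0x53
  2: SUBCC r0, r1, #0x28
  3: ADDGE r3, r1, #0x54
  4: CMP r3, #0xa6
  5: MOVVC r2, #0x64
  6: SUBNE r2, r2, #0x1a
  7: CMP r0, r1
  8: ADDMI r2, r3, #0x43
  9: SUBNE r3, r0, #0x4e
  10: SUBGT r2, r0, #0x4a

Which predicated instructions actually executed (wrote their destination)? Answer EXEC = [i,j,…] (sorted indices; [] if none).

EXEC = [1,3,6,9,10]

0: ✓ CMP  NZCV=0010
1: ✓ SUBNE  r0←0x6a
2: · SUBCC
3: ✓ ADDGE  r3←0x54
4: ✓ CMP  NZCV=1001
5: · MOVVC
6: ✓ SUBNE  r2←0xa3
7: ✓ CMP  NZCV=0010
8: · ADDMI
9: ✓ SUBNE  r3←0x1c
10: ✓ SUBGT  r2←0x20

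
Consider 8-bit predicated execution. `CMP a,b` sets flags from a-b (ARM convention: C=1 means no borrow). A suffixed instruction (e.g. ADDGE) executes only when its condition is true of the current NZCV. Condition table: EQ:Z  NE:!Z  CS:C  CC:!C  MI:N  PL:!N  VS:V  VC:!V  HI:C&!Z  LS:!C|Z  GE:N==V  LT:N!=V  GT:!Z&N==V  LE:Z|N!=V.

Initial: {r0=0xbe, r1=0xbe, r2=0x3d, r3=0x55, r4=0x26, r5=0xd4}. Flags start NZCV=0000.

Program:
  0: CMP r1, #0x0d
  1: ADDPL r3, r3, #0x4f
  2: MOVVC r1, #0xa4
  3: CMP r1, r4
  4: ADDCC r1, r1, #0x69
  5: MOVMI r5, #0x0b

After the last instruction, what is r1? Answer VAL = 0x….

VAL = 0xa4

[0] flags=1010 → (cmp)
[1] flags=1010 PL?F → skip
[2] flags=1010 VC?T → r1=0xa4
[3] flags=0011 → (cmp)
[4] flags=0011 CC?F → skip
[5] flags=0011 MI?F → skip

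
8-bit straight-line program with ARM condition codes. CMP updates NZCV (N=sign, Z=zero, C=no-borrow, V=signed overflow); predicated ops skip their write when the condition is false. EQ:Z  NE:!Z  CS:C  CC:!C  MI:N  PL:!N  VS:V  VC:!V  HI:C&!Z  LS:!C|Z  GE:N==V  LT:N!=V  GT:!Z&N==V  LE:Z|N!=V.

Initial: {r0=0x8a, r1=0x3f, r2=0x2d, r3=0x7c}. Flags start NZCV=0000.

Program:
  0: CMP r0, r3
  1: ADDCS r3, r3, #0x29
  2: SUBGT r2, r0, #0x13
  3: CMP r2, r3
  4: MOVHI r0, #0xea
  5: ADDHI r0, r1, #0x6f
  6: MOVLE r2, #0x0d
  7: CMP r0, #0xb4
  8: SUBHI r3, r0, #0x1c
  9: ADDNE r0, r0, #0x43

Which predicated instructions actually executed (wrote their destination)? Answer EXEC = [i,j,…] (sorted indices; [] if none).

[0] flags=0011 → (cmp)
[1] flags=0011 CS?T → r3=0xa5
[2] flags=0011 GT?F → skip
[3] flags=1001 → (cmp)
[4] flags=1001 HI?F → skip
[5] flags=1001 HI?F → skip
[6] flags=1001 LE?F → skip
[7] flags=1000 → (cmp)
[8] flags=1000 HI?F → skip
[9] flags=1000 NE?T → r0=0xcd

EXEC = [1,9]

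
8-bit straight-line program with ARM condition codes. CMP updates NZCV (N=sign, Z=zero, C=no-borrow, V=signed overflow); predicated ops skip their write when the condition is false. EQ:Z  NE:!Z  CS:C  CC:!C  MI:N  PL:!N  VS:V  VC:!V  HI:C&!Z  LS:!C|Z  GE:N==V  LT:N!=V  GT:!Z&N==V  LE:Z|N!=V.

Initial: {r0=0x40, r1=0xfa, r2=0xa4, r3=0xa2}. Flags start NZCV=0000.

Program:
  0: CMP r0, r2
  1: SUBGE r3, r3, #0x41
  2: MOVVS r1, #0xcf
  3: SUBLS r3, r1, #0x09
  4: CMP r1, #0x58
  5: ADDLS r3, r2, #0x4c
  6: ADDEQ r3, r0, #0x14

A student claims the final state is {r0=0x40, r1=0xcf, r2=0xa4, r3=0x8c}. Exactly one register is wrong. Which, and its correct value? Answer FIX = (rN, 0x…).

FIX = (r3, 0xc6)

[0] flags=1001 → (cmp)
[1] flags=1001 GE?T → r3=0x61
[2] flags=1001 VS?T → r1=0xcf
[3] flags=1001 LS?T → r3=0xc6
[4] flags=0011 → (cmp)
[5] flags=0011 LS?F → skip
[6] flags=0011 EQ?F → skip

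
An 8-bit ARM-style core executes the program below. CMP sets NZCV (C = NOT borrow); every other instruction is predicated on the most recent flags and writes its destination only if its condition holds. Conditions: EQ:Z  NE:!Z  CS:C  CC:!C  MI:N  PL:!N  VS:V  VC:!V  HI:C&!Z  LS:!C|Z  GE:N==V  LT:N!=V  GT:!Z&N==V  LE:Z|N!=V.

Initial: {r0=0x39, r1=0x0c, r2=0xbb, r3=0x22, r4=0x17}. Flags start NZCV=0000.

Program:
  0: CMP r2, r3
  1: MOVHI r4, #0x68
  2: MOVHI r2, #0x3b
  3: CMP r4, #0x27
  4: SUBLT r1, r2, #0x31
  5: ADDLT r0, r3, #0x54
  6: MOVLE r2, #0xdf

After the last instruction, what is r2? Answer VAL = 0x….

VAL = 0x3b

[0] flags=1010 → (cmp)
[1] flags=1010 HI?T → r4=0x68
[2] flags=1010 HI?T → r2=0x3b
[3] flags=0010 → (cmp)
[4] flags=0010 LT?F → skip
[5] flags=0010 LT?F → skip
[6] flags=0010 LE?F → skip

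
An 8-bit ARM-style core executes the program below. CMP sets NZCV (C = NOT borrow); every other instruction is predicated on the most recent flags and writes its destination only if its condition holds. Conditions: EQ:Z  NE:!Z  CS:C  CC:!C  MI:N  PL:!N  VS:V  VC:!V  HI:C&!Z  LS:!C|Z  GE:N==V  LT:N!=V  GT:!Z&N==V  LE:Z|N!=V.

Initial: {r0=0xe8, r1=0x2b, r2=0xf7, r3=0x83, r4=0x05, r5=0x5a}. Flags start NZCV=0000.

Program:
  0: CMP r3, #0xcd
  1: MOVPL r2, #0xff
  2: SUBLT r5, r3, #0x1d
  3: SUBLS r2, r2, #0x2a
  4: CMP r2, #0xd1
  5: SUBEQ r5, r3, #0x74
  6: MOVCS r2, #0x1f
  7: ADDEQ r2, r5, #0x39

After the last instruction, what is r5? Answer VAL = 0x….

[0] flags=1000 → (cmp)
[1] flags=1000 PL?F → skip
[2] flags=1000 LT?T → r5=0x66
[3] flags=1000 LS?T → r2=0xcd
[4] flags=1000 → (cmp)
[5] flags=1000 EQ?F → skip
[6] flags=1000 CS?F → skip
[7] flags=1000 EQ?F → skip

VAL = 0x66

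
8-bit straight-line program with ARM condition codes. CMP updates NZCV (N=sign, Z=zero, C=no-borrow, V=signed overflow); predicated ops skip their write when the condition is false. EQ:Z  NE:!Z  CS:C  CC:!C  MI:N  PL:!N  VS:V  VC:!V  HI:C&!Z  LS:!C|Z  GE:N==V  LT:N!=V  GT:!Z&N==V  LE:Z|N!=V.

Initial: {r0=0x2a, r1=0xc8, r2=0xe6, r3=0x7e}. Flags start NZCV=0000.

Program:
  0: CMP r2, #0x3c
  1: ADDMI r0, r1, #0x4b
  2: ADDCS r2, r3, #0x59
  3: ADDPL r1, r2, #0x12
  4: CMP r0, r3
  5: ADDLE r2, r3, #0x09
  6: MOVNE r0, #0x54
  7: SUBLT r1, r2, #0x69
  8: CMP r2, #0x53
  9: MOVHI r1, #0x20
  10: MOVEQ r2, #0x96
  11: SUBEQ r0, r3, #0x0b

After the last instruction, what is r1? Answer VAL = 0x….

[0] flags=1010 → (cmp)
[1] flags=1010 MI?T → r0=0x13
[2] flags=1010 CS?T → r2=0xd7
[3] flags=1010 PL?F → skip
[4] flags=1000 → (cmp)
[5] flags=1000 LE?T → r2=0x87
[6] flags=1000 NE?T → r0=0x54
[7] flags=1000 LT?T → r1=0x1e
[8] flags=0011 → (cmp)
[9] flags=0011 HI?T → r1=0x20
[10] flags=0011 EQ?F → skip
[11] flags=0011 EQ?F → skip

VAL = 0x20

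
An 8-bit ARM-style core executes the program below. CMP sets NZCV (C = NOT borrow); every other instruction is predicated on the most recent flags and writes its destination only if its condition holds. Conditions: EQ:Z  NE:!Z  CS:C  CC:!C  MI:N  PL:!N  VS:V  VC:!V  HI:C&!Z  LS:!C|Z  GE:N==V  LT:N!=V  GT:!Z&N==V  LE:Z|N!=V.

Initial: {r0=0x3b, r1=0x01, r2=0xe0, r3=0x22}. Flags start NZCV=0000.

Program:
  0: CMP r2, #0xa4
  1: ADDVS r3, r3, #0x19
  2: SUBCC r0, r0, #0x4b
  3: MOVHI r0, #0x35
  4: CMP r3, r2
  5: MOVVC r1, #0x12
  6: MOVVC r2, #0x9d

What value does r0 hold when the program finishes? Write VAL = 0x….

[0] flags=0010 → (cmp)
[1] flags=0010 VS?F → skip
[2] flags=0010 CC?F → skip
[3] flags=0010 HI?T → r0=0x35
[4] flags=0000 → (cmp)
[5] flags=0000 VC?T → r1=0x12
[6] flags=0000 VC?T → r2=0x9d

VAL = 0x35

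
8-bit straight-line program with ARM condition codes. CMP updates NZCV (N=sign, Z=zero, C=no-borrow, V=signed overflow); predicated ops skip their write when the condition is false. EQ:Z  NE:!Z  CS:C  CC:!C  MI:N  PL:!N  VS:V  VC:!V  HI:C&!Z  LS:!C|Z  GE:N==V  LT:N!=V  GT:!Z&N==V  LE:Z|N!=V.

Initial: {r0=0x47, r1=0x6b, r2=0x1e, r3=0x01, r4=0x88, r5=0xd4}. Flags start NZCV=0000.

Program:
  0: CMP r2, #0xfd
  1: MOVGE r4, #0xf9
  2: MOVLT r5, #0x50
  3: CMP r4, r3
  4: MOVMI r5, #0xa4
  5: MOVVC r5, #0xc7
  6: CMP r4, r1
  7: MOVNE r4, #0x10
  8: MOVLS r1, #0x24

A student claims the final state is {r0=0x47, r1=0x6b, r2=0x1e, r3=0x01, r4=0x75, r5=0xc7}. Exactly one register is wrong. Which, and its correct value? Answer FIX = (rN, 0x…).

0: ✓ CMP  NZCV=0000
1: ✓ MOVGE  r4←0xf9
2: · MOVLT
3: ✓ CMP  NZCV=1010
4: ✓ MOVMI  r5←0xa4
5: ✓ MOVVC  r5←0xc7
6: ✓ CMP  NZCV=1010
7: ✓ MOVNE  r4←0x10
8: · MOVLS

FIX = (r4, 0x10)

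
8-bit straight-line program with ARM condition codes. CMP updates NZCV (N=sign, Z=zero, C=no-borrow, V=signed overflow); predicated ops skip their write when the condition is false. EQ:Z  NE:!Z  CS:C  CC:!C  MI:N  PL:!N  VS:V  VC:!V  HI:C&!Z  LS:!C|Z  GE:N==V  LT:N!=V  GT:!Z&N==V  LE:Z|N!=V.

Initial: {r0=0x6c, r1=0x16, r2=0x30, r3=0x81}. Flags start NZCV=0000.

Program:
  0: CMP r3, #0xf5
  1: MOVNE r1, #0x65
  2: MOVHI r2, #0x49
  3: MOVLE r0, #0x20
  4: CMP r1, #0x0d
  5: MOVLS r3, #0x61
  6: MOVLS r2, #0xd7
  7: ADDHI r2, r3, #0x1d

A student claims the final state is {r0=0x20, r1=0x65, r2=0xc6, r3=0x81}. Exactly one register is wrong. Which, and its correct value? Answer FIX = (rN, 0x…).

FIX = (r2, 0x9e)

0: ✓ CMP  NZCV=1000
1: ✓ MOVNE  r1←0x65
2: · MOVHI
3: ✓ MOVLE  r0←0x20
4: ✓ CMP  NZCV=0010
5: · MOVLS
6: · MOVLS
7: ✓ ADDHI  r2←0x9e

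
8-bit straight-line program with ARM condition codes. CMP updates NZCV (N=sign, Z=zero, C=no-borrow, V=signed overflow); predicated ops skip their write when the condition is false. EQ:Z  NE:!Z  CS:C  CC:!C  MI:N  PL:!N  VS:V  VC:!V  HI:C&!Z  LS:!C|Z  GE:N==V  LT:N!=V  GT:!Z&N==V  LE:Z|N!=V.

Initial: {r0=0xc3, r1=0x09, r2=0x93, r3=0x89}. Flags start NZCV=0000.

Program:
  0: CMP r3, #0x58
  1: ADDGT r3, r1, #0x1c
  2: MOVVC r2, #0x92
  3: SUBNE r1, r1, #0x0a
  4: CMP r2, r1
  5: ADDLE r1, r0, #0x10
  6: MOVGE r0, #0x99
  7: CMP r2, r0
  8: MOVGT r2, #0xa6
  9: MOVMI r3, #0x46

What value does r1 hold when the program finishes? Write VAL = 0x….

VAL = 0xd3

0: ✓ CMP  NZCV=0011
1: · ADDGT
2: · MOVVC
3: ✓ SUBNE  r1←0xff
4: ✓ CMP  NZCV=1000
5: ✓ ADDLE  r1←0xd3
6: · MOVGE
7: ✓ CMP  NZCV=1000
8: · MOVGT
9: ✓ MOVMI  r3←0x46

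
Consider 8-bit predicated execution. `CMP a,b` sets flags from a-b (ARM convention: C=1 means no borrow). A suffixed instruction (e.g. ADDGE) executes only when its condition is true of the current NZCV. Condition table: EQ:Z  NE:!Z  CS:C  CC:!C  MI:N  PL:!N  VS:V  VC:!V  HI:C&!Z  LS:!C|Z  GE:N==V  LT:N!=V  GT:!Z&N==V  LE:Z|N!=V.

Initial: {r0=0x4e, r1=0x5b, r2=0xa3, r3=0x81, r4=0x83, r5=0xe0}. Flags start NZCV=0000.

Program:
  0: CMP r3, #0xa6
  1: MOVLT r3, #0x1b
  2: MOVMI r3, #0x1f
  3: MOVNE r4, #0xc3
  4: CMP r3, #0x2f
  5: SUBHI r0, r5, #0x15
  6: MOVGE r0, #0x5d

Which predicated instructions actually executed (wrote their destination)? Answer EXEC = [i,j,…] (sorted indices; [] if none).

[0] flags=1000 → (cmp)
[1] flags=1000 LT?T → r3=0x1b
[2] flags=1000 MI?T → r3=0x1f
[3] flags=1000 NE?T → r4=0xc3
[4] flags=1000 → (cmp)
[5] flags=1000 HI?F → skip
[6] flags=1000 GE?F → skip

EXEC = [1,2,3]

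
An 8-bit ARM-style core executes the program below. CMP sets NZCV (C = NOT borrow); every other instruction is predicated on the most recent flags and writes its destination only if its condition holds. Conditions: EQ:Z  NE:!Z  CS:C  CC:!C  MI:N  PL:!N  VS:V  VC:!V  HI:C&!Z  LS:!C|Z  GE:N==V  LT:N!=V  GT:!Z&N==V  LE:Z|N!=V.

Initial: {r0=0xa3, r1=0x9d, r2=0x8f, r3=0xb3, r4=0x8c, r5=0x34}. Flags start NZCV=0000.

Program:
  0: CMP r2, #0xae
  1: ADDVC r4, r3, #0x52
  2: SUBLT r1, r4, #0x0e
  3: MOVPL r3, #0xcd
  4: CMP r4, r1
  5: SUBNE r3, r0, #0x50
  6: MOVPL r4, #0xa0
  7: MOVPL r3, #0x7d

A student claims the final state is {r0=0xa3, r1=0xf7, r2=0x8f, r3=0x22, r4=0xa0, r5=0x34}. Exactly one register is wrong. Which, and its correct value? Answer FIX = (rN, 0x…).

FIX = (r3, 0x7d)

0: ✓ CMP  NZCV=1000
1: ✓ ADDVC  r4←0x05
2: ✓ SUBLT  r1←0xf7
3: · MOVPL
4: ✓ CMP  NZCV=0000
5: ✓ SUBNE  r3←0x53
6: ✓ MOVPL  r4←0xa0
7: ✓ MOVPL  r3←0x7d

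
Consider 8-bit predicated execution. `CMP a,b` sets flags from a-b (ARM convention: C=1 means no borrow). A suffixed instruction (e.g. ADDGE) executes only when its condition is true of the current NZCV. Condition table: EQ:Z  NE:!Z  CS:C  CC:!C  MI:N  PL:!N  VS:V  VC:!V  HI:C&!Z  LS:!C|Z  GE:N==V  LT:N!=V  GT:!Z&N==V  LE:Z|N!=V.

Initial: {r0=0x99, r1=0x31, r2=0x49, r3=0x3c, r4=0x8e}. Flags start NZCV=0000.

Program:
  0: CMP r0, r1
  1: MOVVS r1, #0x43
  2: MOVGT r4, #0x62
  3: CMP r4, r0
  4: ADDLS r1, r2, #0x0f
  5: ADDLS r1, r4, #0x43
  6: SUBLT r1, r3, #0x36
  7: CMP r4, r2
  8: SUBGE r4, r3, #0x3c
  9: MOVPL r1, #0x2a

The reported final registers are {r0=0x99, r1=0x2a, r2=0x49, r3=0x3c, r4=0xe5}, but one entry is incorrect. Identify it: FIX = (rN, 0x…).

FIX = (r4, 0x8e)

0: ✓ CMP  NZCV=0011
1: ✓ MOVVS  r1←0x43
2: · MOVGT
3: ✓ CMP  NZCV=1000
4: ✓ ADDLS  r1←0x58
5: ✓ ADDLS  r1←0xd1
6: ✓ SUBLT  r1←0x06
7: ✓ CMP  NZCV=0011
8: · SUBGE
9: ✓ MOVPL  r1←0x2a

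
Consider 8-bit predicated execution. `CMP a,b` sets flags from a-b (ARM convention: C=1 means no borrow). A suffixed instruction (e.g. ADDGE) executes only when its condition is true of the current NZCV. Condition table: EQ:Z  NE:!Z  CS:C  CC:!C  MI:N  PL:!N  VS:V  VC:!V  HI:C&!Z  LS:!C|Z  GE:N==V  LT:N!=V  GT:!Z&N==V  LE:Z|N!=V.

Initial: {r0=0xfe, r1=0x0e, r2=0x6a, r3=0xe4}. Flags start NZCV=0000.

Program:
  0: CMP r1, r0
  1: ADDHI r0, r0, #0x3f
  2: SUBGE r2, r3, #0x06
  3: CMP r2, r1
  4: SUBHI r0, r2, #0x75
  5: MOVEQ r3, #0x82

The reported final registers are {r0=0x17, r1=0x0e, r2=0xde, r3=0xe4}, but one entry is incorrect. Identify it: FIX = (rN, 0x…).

FIX = (r0, 0x69)

0: ✓ CMP  NZCV=0000
1: · ADDHI
2: ✓ SUBGE  r2←0xde
3: ✓ CMP  NZCV=1010
4: ✓ SUBHI  r0←0x69
5: · MOVEQ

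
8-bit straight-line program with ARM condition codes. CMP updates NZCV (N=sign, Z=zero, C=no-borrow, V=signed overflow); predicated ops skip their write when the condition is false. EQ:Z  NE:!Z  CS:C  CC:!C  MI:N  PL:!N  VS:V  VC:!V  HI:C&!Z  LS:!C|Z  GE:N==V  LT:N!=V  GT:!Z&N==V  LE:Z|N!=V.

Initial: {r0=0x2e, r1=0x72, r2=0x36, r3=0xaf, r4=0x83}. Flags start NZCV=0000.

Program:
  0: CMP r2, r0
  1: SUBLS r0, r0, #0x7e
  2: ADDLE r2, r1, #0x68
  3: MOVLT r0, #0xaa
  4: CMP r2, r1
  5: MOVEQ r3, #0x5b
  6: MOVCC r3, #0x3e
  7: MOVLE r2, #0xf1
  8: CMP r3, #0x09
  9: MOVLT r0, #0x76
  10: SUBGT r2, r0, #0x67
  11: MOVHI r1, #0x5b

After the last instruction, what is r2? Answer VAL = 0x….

VAL = 0xc7

[0] flags=0010 → (cmp)
[1] flags=0010 LS?F → skip
[2] flags=0010 LE?F → skip
[3] flags=0010 LT?F → skip
[4] flags=1000 → (cmp)
[5] flags=1000 EQ?F → skip
[6] flags=1000 CC?T → r3=0x3e
[7] flags=1000 LE?T → r2=0xf1
[8] flags=0010 → (cmp)
[9] flags=0010 LT?F → skip
[10] flags=0010 GT?T → r2=0xc7
[11] flags=0010 HI?T → r1=0x5b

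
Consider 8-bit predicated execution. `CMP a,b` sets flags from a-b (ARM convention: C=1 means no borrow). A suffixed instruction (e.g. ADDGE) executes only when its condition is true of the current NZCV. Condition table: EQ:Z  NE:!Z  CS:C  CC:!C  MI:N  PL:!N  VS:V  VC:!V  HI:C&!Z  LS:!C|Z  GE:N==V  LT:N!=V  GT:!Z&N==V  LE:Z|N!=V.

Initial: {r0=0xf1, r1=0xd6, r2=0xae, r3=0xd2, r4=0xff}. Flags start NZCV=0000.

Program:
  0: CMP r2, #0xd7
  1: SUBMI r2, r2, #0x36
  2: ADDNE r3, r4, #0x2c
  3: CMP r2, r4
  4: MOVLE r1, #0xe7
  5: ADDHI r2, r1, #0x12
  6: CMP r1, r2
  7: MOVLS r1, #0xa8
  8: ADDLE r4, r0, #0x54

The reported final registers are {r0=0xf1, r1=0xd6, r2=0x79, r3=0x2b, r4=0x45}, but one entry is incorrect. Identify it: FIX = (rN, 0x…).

FIX = (r2, 0x78)

[0] flags=1000 → (cmp)
[1] flags=1000 MI?T → r2=0x78
[2] flags=1000 NE?T → r3=0x2b
[3] flags=0000 → (cmp)
[4] flags=0000 LE?F → skip
[5] flags=0000 HI?F → skip
[6] flags=0011 → (cmp)
[7] flags=0011 LS?F → skip
[8] flags=0011 LE?T → r4=0x45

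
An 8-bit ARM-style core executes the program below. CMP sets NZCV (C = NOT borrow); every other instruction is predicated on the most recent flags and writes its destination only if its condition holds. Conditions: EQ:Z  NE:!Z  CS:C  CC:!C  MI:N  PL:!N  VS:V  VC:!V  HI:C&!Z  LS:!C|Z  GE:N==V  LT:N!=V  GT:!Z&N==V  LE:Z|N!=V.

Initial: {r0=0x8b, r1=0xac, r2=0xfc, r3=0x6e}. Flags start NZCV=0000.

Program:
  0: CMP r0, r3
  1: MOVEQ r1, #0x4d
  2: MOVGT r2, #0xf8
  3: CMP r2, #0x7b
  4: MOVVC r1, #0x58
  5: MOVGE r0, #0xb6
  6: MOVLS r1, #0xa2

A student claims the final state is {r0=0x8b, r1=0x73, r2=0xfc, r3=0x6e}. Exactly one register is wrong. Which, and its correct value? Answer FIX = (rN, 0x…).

0: ✓ CMP  NZCV=0011
1: · MOVEQ
2: · MOVGT
3: ✓ CMP  NZCV=1010
4: ✓ MOVVC  r1←0x58
5: · MOVGE
6: · MOVLS

FIX = (r1, 0x58)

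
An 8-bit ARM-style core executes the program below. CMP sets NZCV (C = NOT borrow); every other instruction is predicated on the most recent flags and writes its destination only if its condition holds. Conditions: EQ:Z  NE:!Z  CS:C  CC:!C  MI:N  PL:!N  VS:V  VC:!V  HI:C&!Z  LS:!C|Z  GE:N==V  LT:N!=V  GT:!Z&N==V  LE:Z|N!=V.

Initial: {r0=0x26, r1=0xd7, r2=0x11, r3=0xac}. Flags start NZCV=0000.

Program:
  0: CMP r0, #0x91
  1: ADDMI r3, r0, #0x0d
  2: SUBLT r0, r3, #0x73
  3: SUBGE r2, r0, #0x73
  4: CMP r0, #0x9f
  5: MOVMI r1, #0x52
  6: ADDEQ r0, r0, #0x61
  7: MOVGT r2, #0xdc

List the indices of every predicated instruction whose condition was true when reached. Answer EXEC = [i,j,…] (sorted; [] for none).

EXEC = [1,3,5,7]

0: ✓ CMP  NZCV=1001
1: ✓ ADDMI  r3←0x33
2: · SUBLT
3: ✓ SUBGE  r2←0xb3
4: ✓ CMP  NZCV=1001
5: ✓ MOVMI  r1←0x52
6: · ADDEQ
7: ✓ MOVGT  r2←0xdc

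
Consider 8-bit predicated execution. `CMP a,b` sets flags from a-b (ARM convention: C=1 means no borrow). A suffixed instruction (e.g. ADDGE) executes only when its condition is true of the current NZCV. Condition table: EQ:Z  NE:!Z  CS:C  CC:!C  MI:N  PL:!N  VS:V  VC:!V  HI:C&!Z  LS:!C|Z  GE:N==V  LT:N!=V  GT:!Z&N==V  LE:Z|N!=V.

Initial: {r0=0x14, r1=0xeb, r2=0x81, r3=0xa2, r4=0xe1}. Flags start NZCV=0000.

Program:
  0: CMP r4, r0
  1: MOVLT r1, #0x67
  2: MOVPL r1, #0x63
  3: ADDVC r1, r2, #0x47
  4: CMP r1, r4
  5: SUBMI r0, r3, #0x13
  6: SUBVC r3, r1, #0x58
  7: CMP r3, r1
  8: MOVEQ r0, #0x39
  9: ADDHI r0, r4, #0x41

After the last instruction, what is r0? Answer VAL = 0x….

[0] flags=1010 → (cmp)
[1] flags=1010 LT?T → r1=0x67
[2] flags=1010 PL?F → skip
[3] flags=1010 VC?T → r1=0xc8
[4] flags=1000 → (cmp)
[5] flags=1000 MI?T → r0=0x8f
[6] flags=1000 VC?T → r3=0x70
[7] flags=1001 → (cmp)
[8] flags=1001 EQ?F → skip
[9] flags=1001 HI?F → skip

VAL = 0x8f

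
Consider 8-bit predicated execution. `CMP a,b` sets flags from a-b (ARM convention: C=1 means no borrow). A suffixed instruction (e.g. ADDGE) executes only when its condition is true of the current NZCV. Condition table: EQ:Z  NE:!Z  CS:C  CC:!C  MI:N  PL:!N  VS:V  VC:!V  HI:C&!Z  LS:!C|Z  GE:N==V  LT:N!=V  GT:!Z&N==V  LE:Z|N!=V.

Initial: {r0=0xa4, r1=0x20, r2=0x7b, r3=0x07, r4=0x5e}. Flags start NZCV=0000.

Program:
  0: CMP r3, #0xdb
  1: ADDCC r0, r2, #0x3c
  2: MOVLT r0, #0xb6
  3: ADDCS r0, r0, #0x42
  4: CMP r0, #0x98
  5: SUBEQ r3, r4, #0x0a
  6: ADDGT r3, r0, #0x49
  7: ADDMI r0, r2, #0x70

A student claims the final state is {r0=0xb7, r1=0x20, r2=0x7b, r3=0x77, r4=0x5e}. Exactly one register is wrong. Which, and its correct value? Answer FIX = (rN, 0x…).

FIX = (r3, 0x00)

0: ✓ CMP  NZCV=0000
1: ✓ ADDCC  r0←0xb7
2: · MOVLT
3: · ADDCS
4: ✓ CMP  NZCV=0010
5: · SUBEQ
6: ✓ ADDGT  r3←0x00
7: · ADDMI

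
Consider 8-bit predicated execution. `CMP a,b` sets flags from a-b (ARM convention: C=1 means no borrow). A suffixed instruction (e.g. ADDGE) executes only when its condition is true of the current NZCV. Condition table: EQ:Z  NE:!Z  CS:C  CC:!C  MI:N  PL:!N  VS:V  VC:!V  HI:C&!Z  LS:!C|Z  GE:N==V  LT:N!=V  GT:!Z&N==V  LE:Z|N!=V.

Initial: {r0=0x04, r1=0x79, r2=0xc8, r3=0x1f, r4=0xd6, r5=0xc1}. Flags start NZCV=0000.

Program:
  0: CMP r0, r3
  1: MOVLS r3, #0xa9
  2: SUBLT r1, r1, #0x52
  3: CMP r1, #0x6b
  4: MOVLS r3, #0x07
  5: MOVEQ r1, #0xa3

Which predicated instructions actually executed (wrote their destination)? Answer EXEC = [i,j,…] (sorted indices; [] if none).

[0] flags=1000 → (cmp)
[1] flags=1000 LS?T → r3=0xa9
[2] flags=1000 LT?T → r1=0x27
[3] flags=1000 → (cmp)
[4] flags=1000 LS?T → r3=0x07
[5] flags=1000 EQ?F → skip

EXEC = [1,2,4]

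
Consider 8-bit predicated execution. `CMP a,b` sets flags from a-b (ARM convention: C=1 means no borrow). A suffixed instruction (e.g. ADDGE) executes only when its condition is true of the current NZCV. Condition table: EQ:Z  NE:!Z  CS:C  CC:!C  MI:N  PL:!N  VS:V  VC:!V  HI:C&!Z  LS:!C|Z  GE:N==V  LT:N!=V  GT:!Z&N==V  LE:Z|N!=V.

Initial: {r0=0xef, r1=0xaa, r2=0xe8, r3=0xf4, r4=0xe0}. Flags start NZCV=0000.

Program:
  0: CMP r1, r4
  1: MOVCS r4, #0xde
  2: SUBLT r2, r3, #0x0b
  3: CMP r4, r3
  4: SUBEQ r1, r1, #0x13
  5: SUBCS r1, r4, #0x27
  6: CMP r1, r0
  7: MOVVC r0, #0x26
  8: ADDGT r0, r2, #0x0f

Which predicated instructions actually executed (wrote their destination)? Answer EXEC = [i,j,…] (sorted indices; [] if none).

[0] flags=1000 → (cmp)
[1] flags=1000 CS?F → skip
[2] flags=1000 LT?T → r2=0xe9
[3] flags=1000 → (cmp)
[4] flags=1000 EQ?F → skip
[5] flags=1000 CS?F → skip
[6] flags=1000 → (cmp)
[7] flags=1000 VC?T → r0=0x26
[8] flags=1000 GT?F → skip

EXEC = [2,7]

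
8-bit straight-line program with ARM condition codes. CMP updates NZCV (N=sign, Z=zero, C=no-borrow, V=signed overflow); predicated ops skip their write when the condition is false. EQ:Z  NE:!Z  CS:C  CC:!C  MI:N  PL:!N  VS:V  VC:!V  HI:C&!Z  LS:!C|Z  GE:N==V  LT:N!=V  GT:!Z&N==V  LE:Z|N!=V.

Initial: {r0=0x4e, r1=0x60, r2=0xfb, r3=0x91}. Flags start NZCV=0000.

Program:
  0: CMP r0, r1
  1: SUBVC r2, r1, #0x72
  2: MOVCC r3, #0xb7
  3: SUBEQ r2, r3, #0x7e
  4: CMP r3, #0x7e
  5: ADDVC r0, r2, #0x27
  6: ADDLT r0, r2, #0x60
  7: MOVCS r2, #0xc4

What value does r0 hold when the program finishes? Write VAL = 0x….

0: ✓ CMP  NZCV=1000
1: ✓ SUBVC  r2←0xee
2: ✓ MOVCC  r3←0xb7
3: · SUBEQ
4: ✓ CMP  NZCV=0011
5: · ADDVC
6: ✓ ADDLT  r0←0x4e
7: ✓ MOVCS  r2←0xc4

VAL = 0x4e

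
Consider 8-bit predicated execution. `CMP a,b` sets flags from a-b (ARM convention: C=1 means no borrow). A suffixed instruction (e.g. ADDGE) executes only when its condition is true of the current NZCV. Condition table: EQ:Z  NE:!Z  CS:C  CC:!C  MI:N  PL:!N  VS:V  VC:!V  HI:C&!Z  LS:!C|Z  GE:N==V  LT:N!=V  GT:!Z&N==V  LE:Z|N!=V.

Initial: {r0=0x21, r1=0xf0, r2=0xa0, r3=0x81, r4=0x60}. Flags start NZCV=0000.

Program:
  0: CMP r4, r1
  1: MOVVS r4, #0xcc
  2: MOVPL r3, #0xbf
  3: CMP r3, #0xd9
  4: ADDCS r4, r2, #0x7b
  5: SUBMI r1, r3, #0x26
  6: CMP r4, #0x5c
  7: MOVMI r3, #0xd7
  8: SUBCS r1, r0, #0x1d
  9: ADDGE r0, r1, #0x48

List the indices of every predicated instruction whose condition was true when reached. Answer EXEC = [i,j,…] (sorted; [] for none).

[0] flags=0000 → (cmp)
[1] flags=0000 VS?F → skip
[2] flags=0000 PL?T → r3=0xbf
[3] flags=1000 → (cmp)
[4] flags=1000 CS?F → skip
[5] flags=1000 MI?T → r1=0x99
[6] flags=0010 → (cmp)
[7] flags=0010 MI?F → skip
[8] flags=0010 CS?T → r1=0x04
[9] flags=0010 GE?T → r0=0x4c

EXEC = [2,5,8,9]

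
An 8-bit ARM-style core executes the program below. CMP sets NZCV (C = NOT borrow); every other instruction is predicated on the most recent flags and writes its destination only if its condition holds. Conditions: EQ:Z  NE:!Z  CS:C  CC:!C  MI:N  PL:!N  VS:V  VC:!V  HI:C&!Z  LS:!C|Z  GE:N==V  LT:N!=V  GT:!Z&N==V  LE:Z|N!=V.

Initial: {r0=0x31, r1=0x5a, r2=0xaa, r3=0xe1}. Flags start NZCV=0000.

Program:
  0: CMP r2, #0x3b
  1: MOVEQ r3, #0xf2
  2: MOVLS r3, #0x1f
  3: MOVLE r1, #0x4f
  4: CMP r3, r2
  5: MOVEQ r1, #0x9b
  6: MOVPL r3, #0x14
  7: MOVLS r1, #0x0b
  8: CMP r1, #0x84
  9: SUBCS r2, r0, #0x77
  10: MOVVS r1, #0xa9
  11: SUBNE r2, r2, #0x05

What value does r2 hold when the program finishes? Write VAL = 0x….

VAL = 0xa5

0: ✓ CMP  NZCV=0011
1: · MOVEQ
2: · MOVLS
3: ✓ MOVLE  r1←0x4f
4: ✓ CMP  NZCV=0010
5: · MOVEQ
6: ✓ MOVPL  r3←0x14
7: · MOVLS
8: ✓ CMP  NZCV=1001
9: · SUBCS
10: ✓ MOVVS  r1←0xa9
11: ✓ SUBNE  r2←0xa5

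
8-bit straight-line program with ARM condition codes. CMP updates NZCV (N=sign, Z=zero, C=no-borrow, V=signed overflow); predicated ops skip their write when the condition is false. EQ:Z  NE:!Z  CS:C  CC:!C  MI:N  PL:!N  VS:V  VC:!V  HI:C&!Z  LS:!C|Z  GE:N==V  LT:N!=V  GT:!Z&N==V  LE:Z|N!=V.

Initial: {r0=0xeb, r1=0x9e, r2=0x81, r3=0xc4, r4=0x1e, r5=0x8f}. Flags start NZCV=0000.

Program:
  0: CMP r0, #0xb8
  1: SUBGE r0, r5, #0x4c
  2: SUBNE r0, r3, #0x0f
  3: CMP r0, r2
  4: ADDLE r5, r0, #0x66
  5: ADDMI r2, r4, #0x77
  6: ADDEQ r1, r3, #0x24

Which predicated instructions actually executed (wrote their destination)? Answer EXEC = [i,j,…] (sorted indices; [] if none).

[0] flags=0010 → (cmp)
[1] flags=0010 GE?T → r0=0x43
[2] flags=0010 NE?T → r0=0xb5
[3] flags=0010 → (cmp)
[4] flags=0010 LE?F → skip
[5] flags=0010 MI?F → skip
[6] flags=0010 EQ?F → skip

EXEC = [1,2]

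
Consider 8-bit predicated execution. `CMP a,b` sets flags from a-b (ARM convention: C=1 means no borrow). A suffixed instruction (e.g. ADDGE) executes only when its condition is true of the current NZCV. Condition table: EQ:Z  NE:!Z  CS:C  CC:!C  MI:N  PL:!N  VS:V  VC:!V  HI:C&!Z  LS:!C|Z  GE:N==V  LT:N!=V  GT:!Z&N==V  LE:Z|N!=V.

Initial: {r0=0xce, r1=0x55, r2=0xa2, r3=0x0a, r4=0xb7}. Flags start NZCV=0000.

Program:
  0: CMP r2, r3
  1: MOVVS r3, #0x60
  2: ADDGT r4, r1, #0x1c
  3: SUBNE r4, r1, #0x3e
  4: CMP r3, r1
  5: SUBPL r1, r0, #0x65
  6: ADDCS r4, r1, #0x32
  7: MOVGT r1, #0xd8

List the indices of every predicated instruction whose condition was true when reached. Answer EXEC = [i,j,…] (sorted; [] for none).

EXEC = [3]

0: ✓ CMP  NZCV=1010
1: · MOVVS
2: · ADDGT
3: ✓ SUBNE  r4←0x17
4: ✓ CMP  NZCV=1000
5: · SUBPL
6: · ADDCS
7: · MOVGT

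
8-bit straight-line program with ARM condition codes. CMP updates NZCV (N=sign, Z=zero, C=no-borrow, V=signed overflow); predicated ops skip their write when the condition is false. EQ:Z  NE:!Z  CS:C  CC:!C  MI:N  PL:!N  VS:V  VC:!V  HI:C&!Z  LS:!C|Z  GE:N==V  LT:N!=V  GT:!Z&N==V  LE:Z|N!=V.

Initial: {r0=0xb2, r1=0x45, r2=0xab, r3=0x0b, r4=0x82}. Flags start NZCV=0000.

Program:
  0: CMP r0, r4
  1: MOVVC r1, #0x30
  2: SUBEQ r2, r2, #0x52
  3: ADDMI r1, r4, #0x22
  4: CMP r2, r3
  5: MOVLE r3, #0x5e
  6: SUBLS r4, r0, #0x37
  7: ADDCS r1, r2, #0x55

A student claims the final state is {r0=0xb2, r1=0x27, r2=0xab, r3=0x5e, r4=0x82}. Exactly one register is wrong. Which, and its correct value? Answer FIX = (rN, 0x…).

FIX = (r1, 0x00)

[0] flags=0010 → (cmp)
[1] flags=0010 VC?T → r1=0x30
[2] flags=0010 EQ?F → skip
[3] flags=0010 MI?F → skip
[4] flags=1010 → (cmp)
[5] flags=1010 LE?T → r3=0x5e
[6] flags=1010 LS?F → skip
[7] flags=1010 CS?T → r1=0x00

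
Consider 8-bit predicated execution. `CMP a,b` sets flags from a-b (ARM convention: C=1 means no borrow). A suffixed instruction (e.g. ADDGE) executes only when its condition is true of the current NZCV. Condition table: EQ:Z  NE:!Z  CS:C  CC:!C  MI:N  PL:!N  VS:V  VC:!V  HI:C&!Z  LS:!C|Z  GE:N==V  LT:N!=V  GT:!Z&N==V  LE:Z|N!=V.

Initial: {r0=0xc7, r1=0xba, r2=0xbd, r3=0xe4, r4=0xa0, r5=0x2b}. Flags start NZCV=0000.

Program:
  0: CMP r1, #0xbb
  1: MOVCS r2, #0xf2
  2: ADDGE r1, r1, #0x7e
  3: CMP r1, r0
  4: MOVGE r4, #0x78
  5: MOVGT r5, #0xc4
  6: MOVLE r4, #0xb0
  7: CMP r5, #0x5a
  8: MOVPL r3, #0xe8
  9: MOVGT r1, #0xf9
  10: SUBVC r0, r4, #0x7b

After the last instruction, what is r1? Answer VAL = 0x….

[0] flags=1000 → (cmp)
[1] flags=1000 CS?F → skip
[2] flags=1000 GE?F → skip
[3] flags=1000 → (cmp)
[4] flags=1000 GE?F → skip
[5] flags=1000 GT?F → skip
[6] flags=1000 LE?T → r4=0xb0
[7] flags=1000 → (cmp)
[8] flags=1000 PL?F → skip
[9] flags=1000 GT?F → skip
[10] flags=1000 VC?T → r0=0x35

VAL = 0xba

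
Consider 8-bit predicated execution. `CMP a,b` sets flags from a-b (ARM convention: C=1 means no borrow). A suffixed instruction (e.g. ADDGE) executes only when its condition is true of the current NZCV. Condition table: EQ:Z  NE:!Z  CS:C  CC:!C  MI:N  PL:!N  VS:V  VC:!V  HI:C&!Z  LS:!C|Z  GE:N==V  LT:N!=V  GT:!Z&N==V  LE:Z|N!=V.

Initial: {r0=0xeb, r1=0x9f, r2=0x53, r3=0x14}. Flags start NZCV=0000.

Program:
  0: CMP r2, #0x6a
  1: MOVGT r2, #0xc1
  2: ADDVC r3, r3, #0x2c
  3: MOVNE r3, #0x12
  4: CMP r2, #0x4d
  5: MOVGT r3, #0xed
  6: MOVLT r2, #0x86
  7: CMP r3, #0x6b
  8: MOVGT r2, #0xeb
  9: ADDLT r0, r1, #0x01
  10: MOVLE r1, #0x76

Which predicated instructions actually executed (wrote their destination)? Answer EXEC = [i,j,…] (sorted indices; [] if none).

EXEC = [2,3,5,9,10]

0: ✓ CMP  NZCV=1000
1: · MOVGT
2: ✓ ADDVC  r3←0x40
3: ✓ MOVNE  r3←0x12
4: ✓ CMP  NZCV=0010
5: ✓ MOVGT  r3←0xed
6: · MOVLT
7: ✓ CMP  NZCV=1010
8: · MOVGT
9: ✓ ADDLT  r0←0xa0
10: ✓ MOVLE  r1←0x76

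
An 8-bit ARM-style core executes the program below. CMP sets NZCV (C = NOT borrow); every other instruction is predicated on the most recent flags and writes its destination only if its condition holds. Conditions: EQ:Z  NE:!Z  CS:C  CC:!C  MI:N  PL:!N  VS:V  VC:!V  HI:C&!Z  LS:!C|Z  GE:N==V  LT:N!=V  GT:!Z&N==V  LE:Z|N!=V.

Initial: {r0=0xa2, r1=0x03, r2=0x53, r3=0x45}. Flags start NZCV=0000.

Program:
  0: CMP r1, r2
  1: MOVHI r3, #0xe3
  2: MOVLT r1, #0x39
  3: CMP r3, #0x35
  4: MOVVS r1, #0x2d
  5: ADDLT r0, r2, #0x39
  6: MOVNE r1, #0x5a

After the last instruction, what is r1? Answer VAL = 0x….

0: ✓ CMP  NZCV=1000
1: · MOVHI
2: ✓ MOVLT  r1←0x39
3: ✓ CMP  NZCV=0010
4: · MOVVS
5: · ADDLT
6: ✓ MOVNE  r1←0x5a

VAL = 0x5a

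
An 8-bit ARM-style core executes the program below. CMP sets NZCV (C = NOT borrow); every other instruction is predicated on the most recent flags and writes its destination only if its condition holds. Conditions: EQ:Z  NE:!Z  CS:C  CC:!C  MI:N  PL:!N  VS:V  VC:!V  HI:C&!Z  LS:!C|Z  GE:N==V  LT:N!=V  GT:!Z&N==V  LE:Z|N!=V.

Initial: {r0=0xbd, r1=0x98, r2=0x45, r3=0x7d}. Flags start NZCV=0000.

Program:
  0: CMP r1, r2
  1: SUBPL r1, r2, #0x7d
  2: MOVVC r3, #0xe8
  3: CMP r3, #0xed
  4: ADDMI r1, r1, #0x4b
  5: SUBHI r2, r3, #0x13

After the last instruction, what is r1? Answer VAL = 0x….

[0] flags=0011 → (cmp)
[1] flags=0011 PL?T → r1=0xc8
[2] flags=0011 VC?F → skip
[3] flags=1001 → (cmp)
[4] flags=1001 MI?T → r1=0x13
[5] flags=1001 HI?F → skip

VAL = 0x13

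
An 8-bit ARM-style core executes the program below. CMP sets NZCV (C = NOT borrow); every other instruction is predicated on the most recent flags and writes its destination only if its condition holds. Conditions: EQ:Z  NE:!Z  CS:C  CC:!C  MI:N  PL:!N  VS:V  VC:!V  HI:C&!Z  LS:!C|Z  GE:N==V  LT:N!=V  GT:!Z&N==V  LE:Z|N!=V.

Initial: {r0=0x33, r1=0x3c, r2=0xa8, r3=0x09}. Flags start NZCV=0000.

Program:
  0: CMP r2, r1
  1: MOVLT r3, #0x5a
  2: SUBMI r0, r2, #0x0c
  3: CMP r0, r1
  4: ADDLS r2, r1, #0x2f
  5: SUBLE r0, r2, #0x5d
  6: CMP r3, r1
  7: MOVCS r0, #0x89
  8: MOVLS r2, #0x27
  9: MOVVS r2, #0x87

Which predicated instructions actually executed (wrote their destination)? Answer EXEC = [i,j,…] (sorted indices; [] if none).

[0] flags=0011 → (cmp)
[1] flags=0011 LT?T → r3=0x5a
[2] flags=0011 MI?F → skip
[3] flags=1000 → (cmp)
[4] flags=1000 LS?T → r2=0x6b
[5] flags=1000 LE?T → r0=0x0e
[6] flags=0010 → (cmp)
[7] flags=0010 CS?T → r0=0x89
[8] flags=0010 LS?F → skip
[9] flags=0010 VS?F → skip

EXEC = [1,4,5,7]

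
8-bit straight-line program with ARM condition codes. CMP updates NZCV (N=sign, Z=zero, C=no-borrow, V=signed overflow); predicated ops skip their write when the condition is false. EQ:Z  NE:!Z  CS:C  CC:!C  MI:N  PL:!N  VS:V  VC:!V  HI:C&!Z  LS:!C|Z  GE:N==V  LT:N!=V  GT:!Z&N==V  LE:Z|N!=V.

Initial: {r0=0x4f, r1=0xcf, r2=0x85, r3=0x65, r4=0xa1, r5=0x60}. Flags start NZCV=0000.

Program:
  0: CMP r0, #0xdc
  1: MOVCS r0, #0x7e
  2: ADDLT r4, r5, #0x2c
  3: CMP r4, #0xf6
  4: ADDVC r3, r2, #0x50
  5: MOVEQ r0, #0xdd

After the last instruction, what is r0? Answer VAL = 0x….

0: ✓ CMP  NZCV=0000
1: · MOVCS
2: · ADDLT
3: ✓ CMP  NZCV=1000
4: ✓ ADDVC  r3←0xd5
5: · MOVEQ

VAL = 0x4f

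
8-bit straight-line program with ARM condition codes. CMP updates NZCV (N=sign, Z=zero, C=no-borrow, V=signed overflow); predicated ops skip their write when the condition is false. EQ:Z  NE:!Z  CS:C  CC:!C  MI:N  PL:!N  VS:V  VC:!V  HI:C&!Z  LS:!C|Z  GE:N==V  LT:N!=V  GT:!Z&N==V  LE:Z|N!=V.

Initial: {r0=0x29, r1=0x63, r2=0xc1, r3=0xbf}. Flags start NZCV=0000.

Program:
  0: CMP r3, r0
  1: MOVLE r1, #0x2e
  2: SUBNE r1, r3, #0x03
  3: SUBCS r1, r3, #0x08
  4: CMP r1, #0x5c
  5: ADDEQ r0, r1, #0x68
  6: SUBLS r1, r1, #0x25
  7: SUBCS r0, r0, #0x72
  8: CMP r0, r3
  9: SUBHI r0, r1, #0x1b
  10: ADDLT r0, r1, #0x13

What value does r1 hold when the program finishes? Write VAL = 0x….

VAL = 0xb7

[0] flags=1010 → (cmp)
[1] flags=1010 LE?T → r1=0x2e
[2] flags=1010 NE?T → r1=0xbc
[3] flags=1010 CS?T → r1=0xb7
[4] flags=0011 → (cmp)
[5] flags=0011 EQ?F → skip
[6] flags=0011 LS?F → skip
[7] flags=0011 CS?T → r0=0xb7
[8] flags=1000 → (cmp)
[9] flags=1000 HI?F → skip
[10] flags=1000 LT?T → r0=0xca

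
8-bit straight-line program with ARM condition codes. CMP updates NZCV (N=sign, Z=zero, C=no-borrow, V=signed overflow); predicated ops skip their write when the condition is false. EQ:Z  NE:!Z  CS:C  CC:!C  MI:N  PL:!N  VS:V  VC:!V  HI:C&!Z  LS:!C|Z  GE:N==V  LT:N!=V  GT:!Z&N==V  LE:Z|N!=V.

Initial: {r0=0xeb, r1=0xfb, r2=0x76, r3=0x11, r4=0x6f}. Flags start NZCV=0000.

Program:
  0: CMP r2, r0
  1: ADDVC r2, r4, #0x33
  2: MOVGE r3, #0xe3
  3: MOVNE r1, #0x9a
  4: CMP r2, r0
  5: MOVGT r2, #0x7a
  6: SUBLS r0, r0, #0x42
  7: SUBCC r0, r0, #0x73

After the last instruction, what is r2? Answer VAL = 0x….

VAL = 0x7a

0: ✓ CMP  NZCV=1001
1: · ADDVC
2: ✓ MOVGE  r3←0xe3
3: ✓ MOVNE  r1←0x9a
4: ✓ CMP  NZCV=1001
5: ✓ MOVGT  r2←0x7a
6: ✓ SUBLS  r0←0xa9
7: ✓ SUBCC  r0←0x36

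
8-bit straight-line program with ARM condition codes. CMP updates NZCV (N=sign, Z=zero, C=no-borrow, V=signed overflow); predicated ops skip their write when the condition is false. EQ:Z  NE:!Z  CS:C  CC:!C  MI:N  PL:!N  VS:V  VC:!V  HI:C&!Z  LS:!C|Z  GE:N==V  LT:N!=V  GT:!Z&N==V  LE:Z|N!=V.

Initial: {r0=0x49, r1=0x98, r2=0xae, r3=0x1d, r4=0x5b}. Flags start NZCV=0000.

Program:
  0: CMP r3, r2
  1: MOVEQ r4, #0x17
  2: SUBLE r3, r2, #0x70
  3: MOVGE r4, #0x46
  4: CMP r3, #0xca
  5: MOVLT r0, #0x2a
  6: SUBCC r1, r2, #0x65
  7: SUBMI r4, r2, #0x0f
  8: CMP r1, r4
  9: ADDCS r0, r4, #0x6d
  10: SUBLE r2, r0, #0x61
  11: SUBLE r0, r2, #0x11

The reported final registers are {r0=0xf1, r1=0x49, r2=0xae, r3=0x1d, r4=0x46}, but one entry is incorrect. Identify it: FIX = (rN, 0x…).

FIX = (r0, 0xb3)

[0] flags=0000 → (cmp)
[1] flags=0000 EQ?F → skip
[2] flags=0000 LE?F → skip
[3] flags=0000 GE?T → r4=0x46
[4] flags=0000 → (cmp)
[5] flags=0000 LT?F → skip
[6] flags=0000 CC?T → r1=0x49
[7] flags=0000 MI?F → skip
[8] flags=0010 → (cmp)
[9] flags=0010 CS?T → r0=0xb3
[10] flags=0010 LE?F → skip
[11] flags=0010 LE?F → skip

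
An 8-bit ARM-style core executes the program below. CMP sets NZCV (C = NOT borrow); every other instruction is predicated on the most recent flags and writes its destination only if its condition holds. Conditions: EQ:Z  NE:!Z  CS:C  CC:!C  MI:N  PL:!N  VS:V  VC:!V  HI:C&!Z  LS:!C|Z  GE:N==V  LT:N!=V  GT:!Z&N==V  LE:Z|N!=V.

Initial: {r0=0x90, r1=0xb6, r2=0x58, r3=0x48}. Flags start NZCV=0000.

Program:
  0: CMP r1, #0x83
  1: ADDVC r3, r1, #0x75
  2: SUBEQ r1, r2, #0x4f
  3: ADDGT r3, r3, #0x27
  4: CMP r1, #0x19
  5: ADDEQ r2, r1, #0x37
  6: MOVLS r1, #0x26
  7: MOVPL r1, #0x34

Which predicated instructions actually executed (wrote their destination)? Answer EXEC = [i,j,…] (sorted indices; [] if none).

[0] flags=0010 → (cmp)
[1] flags=0010 VC?T → r3=0x2b
[2] flags=0010 EQ?F → skip
[3] flags=0010 GT?T → r3=0x52
[4] flags=1010 → (cmp)
[5] flags=1010 EQ?F → skip
[6] flags=1010 LS?F → skip
[7] flags=1010 PL?F → skip

EXEC = [1,3]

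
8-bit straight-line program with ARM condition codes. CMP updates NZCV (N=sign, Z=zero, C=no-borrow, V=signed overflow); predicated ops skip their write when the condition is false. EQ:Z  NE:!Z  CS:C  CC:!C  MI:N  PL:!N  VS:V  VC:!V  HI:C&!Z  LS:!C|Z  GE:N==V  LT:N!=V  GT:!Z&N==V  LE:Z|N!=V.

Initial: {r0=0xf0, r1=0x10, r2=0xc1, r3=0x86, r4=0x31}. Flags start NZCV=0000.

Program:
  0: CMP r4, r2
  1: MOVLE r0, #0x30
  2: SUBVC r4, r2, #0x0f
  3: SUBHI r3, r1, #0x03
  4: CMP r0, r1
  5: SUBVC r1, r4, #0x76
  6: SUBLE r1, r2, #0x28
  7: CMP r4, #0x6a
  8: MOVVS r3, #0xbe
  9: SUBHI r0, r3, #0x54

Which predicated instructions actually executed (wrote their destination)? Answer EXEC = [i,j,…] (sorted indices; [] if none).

EXEC = [2,5,6,8,9]

0: ✓ CMP  NZCV=0000
1: · MOVLE
2: ✓ SUBVC  r4←0xb2
3: · SUBHI
4: ✓ CMP  NZCV=1010
5: ✓ SUBVC  r1←0x3c
6: ✓ SUBLE  r1←0x99
7: ✓ CMP  NZCV=0011
8: ✓ MOVVS  r3←0xbe
9: ✓ SUBHI  r0←0x6a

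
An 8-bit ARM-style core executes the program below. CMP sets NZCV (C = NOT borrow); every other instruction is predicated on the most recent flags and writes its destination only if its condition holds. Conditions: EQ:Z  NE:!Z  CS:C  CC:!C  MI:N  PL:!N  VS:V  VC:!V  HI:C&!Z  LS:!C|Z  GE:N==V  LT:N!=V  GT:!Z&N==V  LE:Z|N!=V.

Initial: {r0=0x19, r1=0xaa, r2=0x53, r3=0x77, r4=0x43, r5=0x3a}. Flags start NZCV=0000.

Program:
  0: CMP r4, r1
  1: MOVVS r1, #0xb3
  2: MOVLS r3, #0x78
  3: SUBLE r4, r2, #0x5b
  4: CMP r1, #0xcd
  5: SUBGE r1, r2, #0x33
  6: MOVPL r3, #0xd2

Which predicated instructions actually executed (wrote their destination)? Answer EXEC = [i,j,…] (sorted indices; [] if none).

EXEC = [1,2]

0: ✓ CMP  NZCV=1001
1: ✓ MOVVS  r1←0xb3
2: ✓ MOVLS  r3←0x78
3: · SUBLE
4: ✓ CMP  NZCV=1000
5: · SUBGE
6: · MOVPL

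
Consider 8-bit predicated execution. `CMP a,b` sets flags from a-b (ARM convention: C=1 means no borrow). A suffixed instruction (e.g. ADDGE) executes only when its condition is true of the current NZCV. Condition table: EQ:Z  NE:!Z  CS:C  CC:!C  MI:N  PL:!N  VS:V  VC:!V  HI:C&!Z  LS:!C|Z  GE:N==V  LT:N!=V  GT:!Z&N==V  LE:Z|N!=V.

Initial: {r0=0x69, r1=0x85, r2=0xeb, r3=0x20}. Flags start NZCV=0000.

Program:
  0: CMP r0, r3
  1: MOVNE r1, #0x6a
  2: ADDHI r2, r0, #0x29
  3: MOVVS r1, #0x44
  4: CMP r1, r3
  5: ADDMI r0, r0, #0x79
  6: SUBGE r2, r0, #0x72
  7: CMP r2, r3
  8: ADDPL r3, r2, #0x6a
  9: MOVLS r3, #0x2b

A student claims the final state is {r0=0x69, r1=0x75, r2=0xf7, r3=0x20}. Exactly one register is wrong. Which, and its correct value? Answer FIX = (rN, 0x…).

0: ✓ CMP  NZCV=0010
1: ✓ MOVNE  r1←0x6a
2: ✓ ADDHI  r2←0x92
3: · MOVVS
4: ✓ CMP  NZCV=0010
5: · ADDMI
6: ✓ SUBGE  r2←0xf7
7: ✓ CMP  NZCV=1010
8: · ADDPL
9: · MOVLS

FIX = (r1, 0x6a)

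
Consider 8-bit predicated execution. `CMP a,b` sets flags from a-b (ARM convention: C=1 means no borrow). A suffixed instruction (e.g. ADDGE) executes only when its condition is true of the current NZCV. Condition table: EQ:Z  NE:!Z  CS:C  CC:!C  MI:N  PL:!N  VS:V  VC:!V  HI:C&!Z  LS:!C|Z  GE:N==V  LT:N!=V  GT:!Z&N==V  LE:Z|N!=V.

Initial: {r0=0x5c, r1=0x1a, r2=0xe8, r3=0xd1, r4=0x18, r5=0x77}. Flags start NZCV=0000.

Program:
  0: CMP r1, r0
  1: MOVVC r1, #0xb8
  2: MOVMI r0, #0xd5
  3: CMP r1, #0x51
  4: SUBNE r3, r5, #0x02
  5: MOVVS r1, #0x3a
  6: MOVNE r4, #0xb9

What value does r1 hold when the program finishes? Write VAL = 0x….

0: ✓ CMP  NZCV=1000
1: ✓ MOVVC  r1←0xb8
2: ✓ MOVMI  r0←0xd5
3: ✓ CMP  NZCV=0011
4: ✓ SUBNE  r3←0x75
5: ✓ MOVVS  r1←0x3a
6: ✓ MOVNE  r4←0xb9

VAL = 0x3a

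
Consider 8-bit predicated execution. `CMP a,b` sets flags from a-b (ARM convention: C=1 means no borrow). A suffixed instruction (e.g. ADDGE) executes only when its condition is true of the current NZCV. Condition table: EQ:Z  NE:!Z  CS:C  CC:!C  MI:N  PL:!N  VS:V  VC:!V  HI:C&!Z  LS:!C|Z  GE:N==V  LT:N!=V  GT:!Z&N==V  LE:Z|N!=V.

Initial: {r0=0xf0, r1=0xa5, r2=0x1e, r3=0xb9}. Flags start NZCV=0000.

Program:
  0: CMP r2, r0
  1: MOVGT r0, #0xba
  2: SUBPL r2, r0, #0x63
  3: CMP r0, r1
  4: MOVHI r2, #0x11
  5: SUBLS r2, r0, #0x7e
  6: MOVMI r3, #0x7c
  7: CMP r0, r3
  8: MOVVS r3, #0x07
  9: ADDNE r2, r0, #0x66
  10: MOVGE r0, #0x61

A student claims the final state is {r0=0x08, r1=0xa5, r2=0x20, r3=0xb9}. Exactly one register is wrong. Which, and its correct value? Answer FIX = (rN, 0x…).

0: ✓ CMP  NZCV=0000
1: ✓ MOVGT  r0←0xba
2: ✓ SUBPL  r2←0x57
3: ✓ CMP  NZCV=0010
4: ✓ MOVHI  r2←0x11
5: · SUBLS
6: · MOVMI
7: ✓ CMP  NZCV=0010
8: · MOVVS
9: ✓ ADDNE  r2←0x20
10: ✓ MOVGE  r0←0x61

FIX = (r0, 0x61)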